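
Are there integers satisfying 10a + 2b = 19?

Step 1: Compute gcd(10, 2).
gcd(10, 2) = 2

Step 2: Check divisibility.
Does 2 divide 19? 19 = 2 x 9 + 1, so no.

By the theorem on linear Diophantine equations, 10a + 2b = 19 has integer solutions if and only if gcd(10, 2) divides 19. Since 2 does not divide 19, no solutions exist.

No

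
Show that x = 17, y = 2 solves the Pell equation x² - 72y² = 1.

Compute x² = 17² = 289
Compute 72y² = 72·2² = 72·4 = 288
x² - 72y² = 289 - 288 = 1
Since this equals 1, (17, 2) is a solution.

Yes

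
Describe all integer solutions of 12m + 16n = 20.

Step 1: Compute gcd(12, 16) = 4.
Since 4 divides 20, solutions exist.

Step 2: Find a particular solution using extended Euclidean algorithm.
We get m₀ = -5, n₀ = 5.
Check: 12*-5 + 16*5 = 20 = 20 ✓

Step 3: Write the general solution.
m = -5 + (16/4)t = -5 + 4t
n = 5 - (12/4)t = 5 - 3t
for any integer t.

m = -5 + 4t, n = 5 - 3t for integer t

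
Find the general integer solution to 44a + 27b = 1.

Step 1: Compute gcd(44, 27) = 1.
Since 1 divides 1, solutions exist.

Step 2: Find a particular solution using extended Euclidean algorithm.
We get a₀ = 8, b₀ = -13.
Check: 44*8 + 27*-13 = 1 = 1 ✓

Step 3: Write the general solution.
a = 8 + (27/1)t = 8 + 27t
b = -13 - (44/1)t = -13 - 44t
for any integer t.

a = 8 + 27t, b = -13 - 44t for integer t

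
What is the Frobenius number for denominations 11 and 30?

For two coprime denominations a and b, the Frobenius number (largest value not representable as a non-negative combination) is ab - a - b.
Here gcd(11, 30) = 1, so they are coprime.
F(11, 30) = 11·30 - 11 - 30 = 330 - 41 = 289

289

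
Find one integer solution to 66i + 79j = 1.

Step 1: Check solvability.
gcd(66, 79) = 1
Since 1 divides 1, solutions exist.

Step 2: Apply extended Euclidean algorithm to find gcd.
We find integers such that 66*x0 + 79*y0 = 1

Step 3: Scale the particular solution.
Multiply by 1/1 = 1:
i = 6, j = -5

Step 4: Verify.
66*(6) + 79*(-5) = 1 = 1 ✓

i = 6, j = -5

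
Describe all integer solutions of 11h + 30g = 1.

Step 1: Compute gcd(11, 30) = 1.
Since 1 divides 1, solutions exist.

Step 2: Find a particular solution using extended Euclidean algorithm.
We get h₀ = 11, g₀ = -4.
Check: 11*11 + 30*-4 = 1 = 1 ✓

Step 3: Write the general solution.
h = 11 + (30/1)t = 11 + 30t
g = -4 - (11/1)t = -4 - 11t
for any integer t.

h = 11 + 30t, g = -4 - 11t for integer t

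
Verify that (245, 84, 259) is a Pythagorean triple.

Compute a² + b² = 245² + 84² = 60025 + 7056 = 67081
Compute c² = 259² = 67081
Since 67081 = 67081, confirmed.

Yes, it is a Pythagorean triple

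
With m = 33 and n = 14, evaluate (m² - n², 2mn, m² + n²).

a = m² - n² = 1089 - 196 = 893
b = 2mn = 2·33·14 = 924
c = m² + n² = 1089 + 196 = 1285
Verify: 893² + 924² = 797449 + 853776 = 1651225 = 1285² ✓

(893, 924, 1285)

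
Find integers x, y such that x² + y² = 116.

We need to find integers x, y > 0 such that x² + y² = 116.
Trying x = 4: y² = 116 - 4² = 116 - 16 = 100
y = 10
Check: 4² + 10² = 16 + 100 = 116 ✓

116 = 4² + 10²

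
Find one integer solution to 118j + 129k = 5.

Step 1: Check solvability.
gcd(118, 129) = 1
Since 1 divides 5, solutions exist.

Step 2: Apply extended Euclidean algorithm to find gcd.
We find integers such that 118*x0 + 129*y0 = 1

Step 3: Scale the particular solution.
Multiply by 5/1 = 5:
j = -235, k = 215

Step 4: Verify.
118*(-235) + 129*(215) = 5 = 5 ✓

j = -235, k = 215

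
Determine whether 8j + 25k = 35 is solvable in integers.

Step 1: Compute gcd(8, 25).
gcd(8, 25) = 1

Step 2: Check divisibility.
Does 1 divide 35? 35 = 1 x 35, so yes.

By the theorem on linear Diophantine equations, 8j + 25k = 35 has integer solutions if and only if gcd(8, 25) divides 35. Since 1 | 35, solutions exist.

Yes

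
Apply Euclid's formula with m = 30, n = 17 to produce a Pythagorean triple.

a = m² - n² = 30² - 17² = 900 - 289 = 611
b = 2mn = 2·30·17 = 1020
c = m² + n² = 900 + 289 = 1189
Verify: 611² + 1020² = 373321 + 1040400 = 1413721 = 1189² ✓

(611, 1020, 1189)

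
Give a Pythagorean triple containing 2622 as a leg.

We need the other leg and hypotenuse such that 2622² + x² = c².
Take x = 504, c = 2670: 2622² + 504² = 6874884 + 254016 = 7128900 = 2670² ✓
Triple: (2622, 504, 2670)

(2622, 504, 2670)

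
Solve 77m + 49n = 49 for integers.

Step 1: Check solvability.
gcd(77, 49) = 7
Since 7 divides 49, solutions exist.

Step 2: Apply extended Euclidean algorithm to find gcd.
We find integers such that 77*x0 + 49*y0 = 7

Step 3: Scale the particular solution.
Multiply by 49/7 = 7:
m = 14, n = -21

Step 4: Verify.
77*(14) + 49*(-21) = 49 = 49 ✓

m = 14, n = -21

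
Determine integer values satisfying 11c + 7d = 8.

Step 1: Check solvability.
gcd(11, 7) = 1
Since 1 divides 8, solutions exist.

Step 2: Apply extended Euclidean algorithm to find gcd.
We find integers such that 11*x0 + 7*y0 = 1

Step 3: Scale the particular solution.
Multiply by 8/1 = 8:
c = 16, d = -24

Step 4: Verify.
11*(16) + 7*(-24) = 8 = 8 ✓

c = 16, d = -24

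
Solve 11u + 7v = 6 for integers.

Step 1: Check solvability.
gcd(11, 7) = 1
Since 1 divides 6, solutions exist.

Step 2: Apply extended Euclidean algorithm to find gcd.
We find integers such that 11*x0 + 7*y0 = 1

Step 3: Scale the particular solution.
Multiply by 6/1 = 6:
u = 12, v = -18

Step 4: Verify.
11*(12) + 7*(-18) = 6 = 6 ✓

u = 12, v = -18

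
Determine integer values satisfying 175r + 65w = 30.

Step 1: Check solvability.
gcd(175, 65) = 5
Since 5 divides 30, solutions exist.

Step 2: Apply extended Euclidean algorithm to find gcd.
We find integers such that 175*x0 + 65*y0 = 5

Step 3: Scale the particular solution.
Multiply by 30/5 = 6:
r = 18, w = -48

Step 4: Verify.
175*(18) + 65*(-48) = 30 = 30 ✓

r = 18, w = -48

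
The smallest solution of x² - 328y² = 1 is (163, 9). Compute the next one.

Solutions to x² - Dy² = 1 are generated by powers of (x₀ + y₀√D).
The next solution satisfies x₁ + y₁√328 = (x₀ + y₀√328)², giving:
x₁ = x₀² + 328y₀² = 163² + 328·9² = 26569 + 26568 = 53137
y₁ = 2x₀y₀ = 2·163·9 = 2934

Verify: 53137² - 328·2934² = 2823540769 - 2823540768 = 1 ✓

x = 53137, y = 2934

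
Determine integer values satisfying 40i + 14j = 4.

Step 1: Check solvability.
gcd(40, 14) = 2
Since 2 divides 4, solutions exist.

Step 2: Apply extended Euclidean algorithm to find gcd.
We find integers such that 40*x0 + 14*y0 = 2

Step 3: Scale the particular solution.
Multiply by 4/2 = 2:
i = -2, j = 6

Step 4: Verify.
40*(-2) + 14*(6) = 4 = 4 ✓

i = -2, j = 6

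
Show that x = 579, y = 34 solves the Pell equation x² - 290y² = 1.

Compute x² = 579² = 335241
Compute 290y² = 290·34² = 290·1156 = 335240
x² - 290y² = 335241 - 335240 = 1
Since this equals 1, (579, 34) is a solution.

Yes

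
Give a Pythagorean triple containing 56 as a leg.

We need the other leg and hypotenuse such that 56² + x² = c².
Take x = 33, c = 65: 56² + 33² = 3136 + 1089 = 4225 = 65² ✓
Triple: (33, 56, 65)

(33, 56, 65)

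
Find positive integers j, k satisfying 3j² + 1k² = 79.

Try small values of j and check whether (79 - 3j²)/1 is a perfect square.
j = 5: 3·5² = 75, so 1k² = 79 - 75 = 4, giving k² = 4, k = 2.
Check: 3·5² + 1·2² = 75 + 4 = 79 ✓

j = 5, k = 2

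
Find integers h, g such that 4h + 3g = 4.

Step 1: Check solvability.
gcd(4, 3) = 1
Since 1 divides 4, solutions exist.

Step 2: Apply extended Euclidean algorithm to find gcd.
We find integers such that 4*x0 + 3*y0 = 1

Step 3: Scale the particular solution.
Multiply by 4/1 = 4:
h = 4, g = -4

Step 4: Verify.
4*(4) + 3*(-4) = 4 = 4 ✓

h = 4, g = -4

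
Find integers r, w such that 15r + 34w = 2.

Step 1: Check solvability.
gcd(15, 34) = 1
Since 1 divides 2, solutions exist.

Step 2: Apply extended Euclidean algorithm to find gcd.
We find integers such that 15*x0 + 34*y0 = 1

Step 3: Scale the particular solution.
Multiply by 2/1 = 2:
r = -18, w = 8

Step 4: Verify.
15*(-18) + 34*(8) = 2 = 2 ✓

r = -18, w = 8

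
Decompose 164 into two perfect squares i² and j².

We need to find integers i, j > 0 such that i² + j² = 164.
Trying i = 8: j² = 164 - 8² = 164 - 64 = 100
j = 10
Check: 8² + 10² = 64 + 100 = 164 ✓

164 = 8² + 10²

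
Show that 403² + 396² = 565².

Compute a² + b²:
403² + 396² = 162409 + 156816 = 319225
Compute c²:
565² = 319225
Since 319225 = 319225, it is a Pythagorean triple.

Yes, it is a Pythagorean triple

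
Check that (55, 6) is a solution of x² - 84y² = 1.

Compute x² = 55² = 3025
Compute 84y² = 84·6² = 84·36 = 3024
x² - 84y² = 3025 - 3024 = 1
Since this equals 1, (55, 6) is a solution.

Yes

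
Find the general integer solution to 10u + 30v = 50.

Step 1: Compute gcd(10, 30) = 10.
Since 10 divides 50, solutions exist.

Step 2: Find a particular solution using extended Euclidean algorithm.
We get u₀ = 5, v₀ = 0.
Check: 10*5 + 30*0 = 50 = 50 ✓

Step 3: Write the general solution.
u = 5 + (30/10)t = 5 + 3t
v = 0 - (10/10)t = 0 - 1t
for any integer t.

u = 5 + 3t, v = 0 - 1t for integer t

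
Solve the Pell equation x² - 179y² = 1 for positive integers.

We seek the smallest positive integers (x, y) with x² - 179y² = 1, i.e., x² = 179y² + 1.
Try successive y values:
y = 1: x² = 179·1² + 1 = 180, not a perfect square
y = 2: x² = 179·2² + 1 = 717, not a perfect square
y = 3: x² = 179·3² + 1 = 1612, not a perfect square
... continuing the search (or via continued fractions) ...
y = 313191: x² = 179·313191² + 1 = 17557859844100, x = 4190210 ✓

Verify: 4190210² - 179·313191² = 17557859844100 - 17557859844099 = 1 ✓

x = 4190210, y = 313191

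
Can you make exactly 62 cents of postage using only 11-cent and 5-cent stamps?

We need non-negative x, y with 11x + 5y = 62.
gcd(11, 5) = 1 divides 62, so integer solutions exist.
Search for a non-negative one: x = 2 gives 5y = 62 - 22 = 40, so y = 8.
Check: 11·2 + 5·8 = 62 ✓

Yes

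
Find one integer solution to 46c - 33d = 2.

Step 1: Check solvability.
gcd(46, 33) = 1
Since 1 divides 2, solutions exist.

Step 2: Apply extended Euclidean algorithm to find gcd.
We find integers such that 46*x0 + 33*y0 = 1

Step 3: Scale the particular solution.
Multiply by 2/1 = 2:
c = -10, d = -14

Step 4: Verify.
46*(-10) - 33*(-14) = 2 = 2 ✓

c = -10, d = -14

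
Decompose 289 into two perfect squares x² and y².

We need to find integers x, y > 0 such that x² + y² = 289.
Trying x = 8: y² = 289 - 8² = 289 - 64 = 225
y = 15
Check: 8² + 15² = 64 + 225 = 289 ✓

289 = 8² + 15²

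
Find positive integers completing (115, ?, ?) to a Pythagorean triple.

We need the other leg and hypotenuse such that 115² + x² = c².
Take x = 252, c = 277: 115² + 252² = 13225 + 63504 = 76729 = 277² ✓
Triple: (115, 252, 277)

(115, 252, 277)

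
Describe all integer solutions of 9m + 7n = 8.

Step 1: Compute gcd(9, 7) = 1.
Since 1 divides 8, solutions exist.

Step 2: Find a particular solution using extended Euclidean algorithm.
We get m₀ = -24, n₀ = 32.
Check: 9*-24 + 7*32 = 8 = 8 ✓

Step 3: Write the general solution.
m = -24 + (7/1)t = -24 + 7t
n = 32 - (9/1)t = 32 - 9t
for any integer t.

m = -24 + 7t, n = 32 - 9t for integer t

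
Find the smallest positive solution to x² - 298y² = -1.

We need x² = 298y² - 1. Try successive y:
y = 1: x² = 298·1² - 1 = 297, not a perfect square
y = 2: x² = 298·2² - 1 = 1191, not a perfect square
y = 3: x² = 298·3² - 1 = 2681, not a perfect square
...
y = 23725: x² = 298·23725² - 1 = 167736936249 = 409557² ✓
Check: 409557² - 298·23725² = 167736936249 - 167736936250 = -1 ✓

x = 409557, y = 23725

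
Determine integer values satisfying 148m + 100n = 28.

Step 1: Check solvability.
gcd(148, 100) = 4
Since 4 divides 28, solutions exist.

Step 2: Apply extended Euclidean algorithm to find gcd.
We find integers such that 148*x0 + 100*y0 = 4

Step 3: Scale the particular solution.
Multiply by 28/4 = 7:
m = -14, n = 21

Step 4: Verify.
148*(-14) + 100*(21) = 28 = 28 ✓

m = -14, n = 21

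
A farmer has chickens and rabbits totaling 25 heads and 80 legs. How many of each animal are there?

Let c = chickens, r = rabbits.
Heads: c + r = 25
Legs: 2c + 4r = 80
From the first equation, c = 25 - r. Substitute:
2(25 - r) + 4r = 80
50 + 2r = 80
r = (80 - 50)/2 = 15
c = 25 - 15 = 10

Chickens: 10, Rabbits: 15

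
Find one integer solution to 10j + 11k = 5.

Step 1: Check solvability.
gcd(10, 11) = 1
Since 1 divides 5, solutions exist.

Step 2: Apply extended Euclidean algorithm to find gcd.
We find integers such that 10*x0 + 11*y0 = 1

Step 3: Scale the particular solution.
Multiply by 5/1 = 5:
j = -5, k = 5

Step 4: Verify.
10*(-5) + 11*(5) = 5 = 5 ✓

j = -5, k = 5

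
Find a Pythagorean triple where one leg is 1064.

We need the other leg and hypotenuse such that 1064² + x² = c².
Take x = 330, c = 1114: 1064² + 330² = 1132096 + 108900 = 1240996 = 1114² ✓
Triple: (330, 1064, 1114)

(330, 1064, 1114)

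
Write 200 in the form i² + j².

We need to find integers i, j > 0 such that i² + j² = 200.
Trying i = 2: j² = 200 - 2² = 200 - 4 = 196
j = 14
Check: 2² + 14² = 4 + 196 = 200 ✓

200 = 2² + 14²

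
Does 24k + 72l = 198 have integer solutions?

Step 1: Compute gcd(24, 72).
gcd(24, 72) = 24

Step 2: Check divisibility.
Does 24 divide 198? 198 = 24 x 8 + 6, so no.

By the theorem on linear Diophantine equations, 24k + 72l = 198 has integer solutions if and only if gcd(24, 72) divides 198. Since 24 does not divide 198, no solutions exist.

No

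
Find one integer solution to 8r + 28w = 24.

Step 1: Check solvability.
gcd(8, 28) = 4
Since 4 divides 24, solutions exist.

Step 2: Apply extended Euclidean algorithm to find gcd.
We find integers such that 8*x0 + 28*y0 = 4

Step 3: Scale the particular solution.
Multiply by 24/4 = 6:
r = -18, w = 6

Step 4: Verify.
8*(-18) + 28*(6) = 24 = 24 ✓

r = -18, w = 6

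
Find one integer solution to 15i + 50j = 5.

Step 1: Check solvability.
gcd(15, 50) = 5
Since 5 divides 5, solutions exist.

Step 2: Apply extended Euclidean algorithm to find gcd.
We find integers such that 15*x0 + 50*y0 = 5

Step 3: Scale the particular solution.
Multiply by 5/5 = 1:
i = -3, j = 1

Step 4: Verify.
15*(-3) + 50*(1) = 5 = 5 ✓

i = -3, j = 1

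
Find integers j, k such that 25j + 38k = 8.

Step 1: Check solvability.
gcd(25, 38) = 1
Since 1 divides 8, solutions exist.

Step 2: Apply extended Euclidean algorithm to find gcd.
We find integers such that 25*x0 + 38*y0 = 1

Step 3: Scale the particular solution.
Multiply by 8/1 = 8:
j = -24, k = 16

Step 4: Verify.
25*(-24) + 38*(16) = 8 = 8 ✓

j = -24, k = 16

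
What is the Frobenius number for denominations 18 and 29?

For two coprime denominations a and b, the Frobenius number (largest value not representable as a non-negative combination) is ab - a - b.
Here gcd(18, 29) = 1, so they are coprime.
F(18, 29) = 18·29 - 18 - 29 = 522 - 47 = 475

475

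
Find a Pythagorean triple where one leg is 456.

We need the other leg and hypotenuse such that 456² + x² = c².
Take x = 2142, c = 2190: 456² + 2142² = 207936 + 4588164 = 4796100 = 2190² ✓
Triple: (2142, 456, 2190)

(2142, 456, 2190)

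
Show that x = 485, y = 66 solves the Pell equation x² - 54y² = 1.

Compute x² = 485² = 235225
Compute 54y² = 54·66² = 54·4356 = 235224
x² - 54y² = 235225 - 235224 = 1
Since this equals 1, (485, 66) is a solution.

Yes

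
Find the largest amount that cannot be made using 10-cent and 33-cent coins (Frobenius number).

For two coprime denominations a and b, the Frobenius number (largest value not representable as a non-negative combination) is ab - a - b.
Here gcd(10, 33) = 1, so they are coprime.
F(10, 33) = 10·33 - 10 - 33 = 330 - 43 = 287

287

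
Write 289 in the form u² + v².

We need to find integers u, v > 0 such that u² + v² = 289.
Trying u = 8: v² = 289 - 8² = 289 - 64 = 225
v = 15
Check: 8² + 15² = 64 + 225 = 289 ✓

289 = 8² + 15²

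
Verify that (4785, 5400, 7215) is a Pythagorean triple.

Compute a² + b² = 4785² + 5400² = 22896225 + 29160000 = 52056225
Compute c² = 7215² = 52056225
Since 52056225 = 52056225, confirmed.

Yes, it is a Pythagorean triple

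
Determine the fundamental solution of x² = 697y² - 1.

We need x² = 697y² - 1. Try successive y:
y = 1: x² = 697·1² - 1 = 696, not a perfect square
y = 2: x² = 697·2² - 1 = 2787, not a perfect square
y = 3: x² = 697·3² - 1 = 6272, not a perfect square
...
y = 5: x² = 697·5² - 1 = 17424 = 132² ✓
Check: 132² - 697·5² = 17424 - 17425 = -1 ✓

x = 132, y = 5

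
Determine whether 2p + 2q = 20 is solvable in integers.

Step 1: Compute gcd(2, 2).
gcd(2, 2) = 2

Step 2: Check divisibility.
Does 2 divide 20? 20 = 2 x 10, so yes.

By the theorem on linear Diophantine equations, 2p + 2q = 20 has integer solutions if and only if gcd(2, 2) divides 20. Since 2 | 20, solutions exist.

Yes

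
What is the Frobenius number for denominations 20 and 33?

For two coprime denominations a and b, the Frobenius number (largest value not representable as a non-negative combination) is ab - a - b.
Here gcd(20, 33) = 1, so they are coprime.
F(20, 33) = 20·33 - 20 - 33 = 660 - 53 = 607

607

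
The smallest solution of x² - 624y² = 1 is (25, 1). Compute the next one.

Solutions to x² - Dy² = 1 are generated by powers of (x₀ + y₀√D).
The next solution satisfies x₁ + y₁√624 = (x₀ + y₀√624)², giving:
x₁ = x₀² + 624y₀² = 25² + 624·1² = 625 + 624 = 1249
y₁ = 2x₀y₀ = 2·25·1 = 50

Verify: 1249² - 624·50² = 1560001 - 1560000 = 1 ✓

x = 1249, y = 50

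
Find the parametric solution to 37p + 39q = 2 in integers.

Step 1: Compute gcd(37, 39) = 1.
Since 1 divides 2, solutions exist.

Step 2: Find a particular solution using extended Euclidean algorithm.
We get p₀ = 38, q₀ = -36.
Check: 37*38 + 39*-36 = 2 = 2 ✓

Step 3: Write the general solution.
p = 38 + (39/1)t = 38 + 39t
q = -36 - (37/1)t = -36 - 37t
for any integer t.

p = 38 + 39t, q = -36 - 37t for integer t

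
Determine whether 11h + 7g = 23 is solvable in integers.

Step 1: Compute gcd(11, 7).
gcd(11, 7) = 1

Step 2: Check divisibility.
Does 1 divide 23? 23 = 1 x 23, so yes.

By the theorem on linear Diophantine equations, 11h + 7g = 23 has integer solutions if and only if gcd(11, 7) divides 23. Since 1 | 23, solutions exist.

Yes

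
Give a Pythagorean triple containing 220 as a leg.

We need the other leg and hypotenuse such that 220² + x² = c².
Take x = 21, c = 221: 220² + 21² = 48400 + 441 = 48841 = 221² ✓
Triple: (21, 220, 221)

(21, 220, 221)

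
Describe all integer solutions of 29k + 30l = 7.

Step 1: Compute gcd(29, 30) = 1.
Since 1 divides 7, solutions exist.

Step 2: Find a particular solution using extended Euclidean algorithm.
We get k₀ = -7, l₀ = 7.
Check: 29*-7 + 30*7 = 7 = 7 ✓

Step 3: Write the general solution.
k = -7 + (30/1)t = -7 + 30t
l = 7 - (29/1)t = 7 - 29t
for any integer t.

k = -7 + 30t, l = 7 - 29t for integer t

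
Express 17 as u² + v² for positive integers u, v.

We need to find integers u, v > 0 such that u² + v² = 17.
Trying u = 1: v² = 17 - 1² = 17 - 1 = 16
v = 4
Check: 1² + 4² = 1 + 16 = 17 ✓

17 = 1² + 4²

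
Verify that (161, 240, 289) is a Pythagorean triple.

Compute a² + b²:
161² + 240² = 25921 + 57600 = 83521
Compute c²:
289² = 83521
Since 83521 = 83521, it is a Pythagorean triple.

Yes, it is a Pythagorean triple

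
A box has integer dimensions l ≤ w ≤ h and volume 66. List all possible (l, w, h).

Iterate l from 1 to ⌊66^(1/3)⌋. For each l dividing 66, iterate w ≥ l with w dividing 66/l, and set h = 66/(l·w).
Triples found (5): (1×1×66), (1×2×33), (1×3×22), (1×6×11), (2×3×11)

(1×1×66), (1×2×33), (1×3×22), (1×6×11), (2×3×11)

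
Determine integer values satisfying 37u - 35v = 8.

Step 1: Check solvability.
gcd(37, 35) = 1
Since 1 divides 8, solutions exist.

Step 2: Apply extended Euclidean algorithm to find gcd.
We find integers such that 37*x0 + 35*y0 = 1

Step 3: Scale the particular solution.
Multiply by 8/1 = 8:
u = -136, v = -144

Step 4: Verify.
37*(-136) - 35*(-144) = 8 = 8 ✓

u = -136, v = -144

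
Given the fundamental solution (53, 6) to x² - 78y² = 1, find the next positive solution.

Solutions to x² - Dy² = 1 are generated by powers of (x₀ + y₀√D).
The next solution satisfies x₁ + y₁√78 = (x₀ + y₀√78)², giving:
x₁ = x₀² + 78y₀² = 53² + 78·6² = 2809 + 2808 = 5617
y₁ = 2x₀y₀ = 2·53·6 = 636

Verify: 5617² - 78·636² = 31550689 - 31550688 = 1 ✓

x = 5617, y = 636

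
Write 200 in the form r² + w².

We need to find integers r, w > 0 such that r² + w² = 200.
Trying r = 2: w² = 200 - 2² = 200 - 4 = 196
w = 14
Check: 2² + 14² = 4 + 196 = 200 ✓

200 = 2² + 14²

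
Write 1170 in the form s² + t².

We need to find integers s, t > 0 such that s² + t² = 1170.
Trying s = 9: t² = 1170 - 9² = 1170 - 81 = 1089
t = 33
Check: 9² + 33² = 81 + 1089 = 1170 ✓

1170 = 9² + 33²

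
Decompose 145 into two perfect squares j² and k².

We need to find integers j, k > 0 such that j² + k² = 145.
Trying j = 1: k² = 145 - 1² = 145 - 1 = 144
k = 12
Check: 1² + 12² = 1 + 144 = 145 ✓

145 = 1² + 12²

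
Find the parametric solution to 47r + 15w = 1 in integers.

Step 1: Compute gcd(47, 15) = 1.
Since 1 divides 1, solutions exist.

Step 2: Find a particular solution using extended Euclidean algorithm.
We get r₀ = -7, w₀ = 22.
Check: 47*-7 + 15*22 = 1 = 1 ✓

Step 3: Write the general solution.
r = -7 + (15/1)t = -7 + 15t
w = 22 - (47/1)t = 22 - 47t
for any integer t.

r = -7 + 15t, w = 22 - 47t for integer t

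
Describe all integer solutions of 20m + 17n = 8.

Step 1: Compute gcd(20, 17) = 1.
Since 1 divides 8, solutions exist.

Step 2: Find a particular solution using extended Euclidean algorithm.
We get m₀ = 48, n₀ = -56.
Check: 20*48 + 17*-56 = 8 = 8 ✓

Step 3: Write the general solution.
m = 48 + (17/1)t = 48 + 17t
n = -56 - (20/1)t = -56 - 20t
for any integer t.

m = 48 + 17t, n = -56 - 20t for integer t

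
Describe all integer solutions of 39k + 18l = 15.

Step 1: Compute gcd(39, 18) = 3.
Since 3 divides 15, solutions exist.

Step 2: Find a particular solution using extended Euclidean algorithm.
We get k₀ = 5, l₀ = -10.
Check: 39*5 + 18*-10 = 15 = 15 ✓

Step 3: Write the general solution.
k = 5 + (18/3)t = 5 + 6t
l = -10 - (39/3)t = -10 - 13t
for any integer t.

k = 5 + 6t, l = -10 - 13t for integer t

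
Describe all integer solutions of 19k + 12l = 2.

Step 1: Compute gcd(19, 12) = 1.
Since 1 divides 2, solutions exist.

Step 2: Find a particular solution using extended Euclidean algorithm.
We get k₀ = -10, l₀ = 16.
Check: 19*-10 + 12*16 = 2 = 2 ✓

Step 3: Write the general solution.
k = -10 + (12/1)t = -10 + 12t
l = 16 - (19/1)t = 16 - 19t
for any integer t.

k = -10 + 12t, l = 16 - 19t for integer t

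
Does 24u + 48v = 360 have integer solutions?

Step 1: Compute gcd(24, 48).
gcd(24, 48) = 24

Step 2: Check divisibility.
Does 24 divide 360? 360 = 24 x 15, so yes.

By the theorem on linear Diophantine equations, 24u + 48v = 360 has integer solutions if and only if gcd(24, 48) divides 360. Since 24 | 360, solutions exist.

Yes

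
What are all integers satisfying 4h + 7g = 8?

Step 1: Compute gcd(4, 7) = 1.
Since 1 divides 8, solutions exist.

Step 2: Find a particular solution using extended Euclidean algorithm.
We get h₀ = 16, g₀ = -8.
Check: 4*16 + 7*-8 = 8 = 8 ✓

Step 3: Write the general solution.
h = 16 + (7/1)t = 16 + 7t
g = -8 - (4/1)t = -8 - 4t
for any integer t.

h = 16 + 7t, g = -8 - 4t for integer t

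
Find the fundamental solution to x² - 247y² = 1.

We seek the smallest positive integers (x, y) with x² - 247y² = 1, i.e., x² = 247y² + 1.
Try successive y values:
y = 1: x² = 247·1² + 1 = 248, not a perfect square
y = 2: x² = 247·2² + 1 = 989, not a perfect square
y = 3: x² = 247·3² + 1 = 2224, not a perfect square
... continuing the search (or via continued fractions) ...
y = 5427: x² = 247·5427² + 1 = 7274725264, x = 85292 ✓

Verify: 85292² - 247·5427² = 7274725264 - 7274725263 = 1 ✓

x = 85292, y = 5427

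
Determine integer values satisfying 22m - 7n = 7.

Step 1: Check solvability.
gcd(22, 7) = 1
Since 1 divides 7, solutions exist.

Step 2: Apply extended Euclidean algorithm to find gcd.
We find integers such that 22*x0 + 7*y0 = 1

Step 3: Scale the particular solution.
Multiply by 7/1 = 7:
m = 7, n = 21

Step 4: Verify.
22*(7) - 7*(21) = 7 = 7 ✓

m = 7, n = 21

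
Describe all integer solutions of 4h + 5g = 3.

Step 1: Compute gcd(4, 5) = 1.
Since 1 divides 3, solutions exist.

Step 2: Find a particular solution using extended Euclidean algorithm.
We get h₀ = -3, g₀ = 3.
Check: 4*-3 + 5*3 = 3 = 3 ✓

Step 3: Write the general solution.
h = -3 + (5/1)t = -3 + 5t
g = 3 - (4/1)t = 3 - 4t
for any integer t.

h = -3 + 5t, g = 3 - 4t for integer t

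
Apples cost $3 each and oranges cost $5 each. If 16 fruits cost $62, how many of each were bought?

Let a = apples, o = oranges.
a + o = 16
3a + 5o = 62
Substitute o = 16 - a:
3a + 5(16 - a) = 62
(3 - 5)a = 62 - 80
-2a = -18
a = 9, o = 16 - 9 = 7

Apples: 9, Oranges: 7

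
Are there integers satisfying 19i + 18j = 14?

Step 1: Compute gcd(19, 18).
gcd(19, 18) = 1

Step 2: Check divisibility.
Does 1 divide 14? 14 = 1 x 14, so yes.

By the theorem on linear Diophantine equations, 19i + 18j = 14 has integer solutions if and only if gcd(19, 18) divides 14. Since 1 | 14, solutions exist.

Yes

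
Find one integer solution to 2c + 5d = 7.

Step 1: Check solvability.
gcd(2, 5) = 1
Since 1 divides 7, solutions exist.

Step 2: Apply extended Euclidean algorithm to find gcd.
We find integers such that 2*x0 + 5*y0 = 1

Step 3: Scale the particular solution.
Multiply by 7/1 = 7:
c = -14, d = 7

Step 4: Verify.
2*(-14) + 5*(7) = 7 = 7 ✓

c = -14, d = 7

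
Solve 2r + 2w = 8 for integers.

Step 1: Check solvability.
gcd(2, 2) = 2
Since 2 divides 8, solutions exist.

Step 2: Apply extended Euclidean algorithm to find gcd.
We find integers such that 2*x0 + 2*y0 = 2

Step 3: Scale the particular solution.
Multiply by 8/2 = 4:
r = 0, w = 4

Step 4: Verify.
2*(0) + 2*(4) = 8 = 8 ✓

r = 0, w = 4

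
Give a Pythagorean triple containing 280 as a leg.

We need the other leg and hypotenuse such that 280² + x² = c².
Take x = 4896, c = 4904: 280² + 4896² = 78400 + 23970816 = 24049216 = 4904² ✓
Triple: (280, 4896, 4904)

(280, 4896, 4904)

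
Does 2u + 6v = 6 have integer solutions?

Step 1: Compute gcd(2, 6).
gcd(2, 6) = 2

Step 2: Check divisibility.
Does 2 divide 6? 6 = 2 x 3, so yes.

By the theorem on linear Diophantine equations, 2u + 6v = 6 has integer solutions if and only if gcd(2, 6) divides 6. Since 2 | 6, solutions exist.

Yes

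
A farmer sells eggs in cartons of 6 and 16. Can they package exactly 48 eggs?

We need non-negative a, b with 6a + 16b = 48.
gcd(6, 16) = 2 divides 48.
Try a = 0: 16b = 48 - 0 = 48, so b = 3.
One way: 0 cartons of 6 and 3 cartons of 16.

Yes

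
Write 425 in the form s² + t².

We need to find integers s, t > 0 such that s² + t² = 425.
Trying s = 5: t² = 425 - 5² = 425 - 25 = 400
t = 20
Check: 5² + 20² = 25 + 400 = 425 ✓

425 = 5² + 20²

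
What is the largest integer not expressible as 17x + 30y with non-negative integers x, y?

For two coprime denominations a and b, the Frobenius number (largest value not representable as a non-negative combination) is ab - a - b.
Here gcd(17, 30) = 1, so they are coprime.
F(17, 30) = 17·30 - 17 - 30 = 510 - 47 = 463

463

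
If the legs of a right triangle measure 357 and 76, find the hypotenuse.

c² = a² + b² = 357² + 76² = 127449 + 5776 = 133225
c = 365

365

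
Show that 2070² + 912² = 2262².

Compute a² + b²:
2070² + 912² = 4284900 + 831744 = 5116644
Compute c²:
2262² = 5116644
Since 5116644 = 5116644, it is a Pythagorean triple.

Yes, it is a Pythagorean triple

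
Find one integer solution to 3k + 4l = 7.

Step 1: Check solvability.
gcd(3, 4) = 1
Since 1 divides 7, solutions exist.

Step 2: Apply extended Euclidean algorithm to find gcd.
We find integers such that 3*x0 + 4*y0 = 1

Step 3: Scale the particular solution.
Multiply by 7/1 = 7:
k = -7, l = 7

Step 4: Verify.
3*(-7) + 4*(7) = 7 = 7 ✓

k = -7, l = 7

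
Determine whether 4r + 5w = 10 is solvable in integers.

Step 1: Compute gcd(4, 5).
gcd(4, 5) = 1

Step 2: Check divisibility.
Does 1 divide 10? 10 = 1 x 10, so yes.

By the theorem on linear Diophantine equations, 4r + 5w = 10 has integer solutions if and only if gcd(4, 5) divides 10. Since 1 | 10, solutions exist.

Yes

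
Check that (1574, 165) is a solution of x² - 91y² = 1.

Compute x² = 1574² = 2477476
Compute 91y² = 91·165² = 91·27225 = 2477475
x² - 91y² = 2477476 - 2477475 = 1
Since this equals 1, (1574, 165) is a solution.

Yes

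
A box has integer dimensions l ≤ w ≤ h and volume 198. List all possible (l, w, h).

Iterate l from 1 to ⌊198^(1/3)⌋. For each l dividing 198, iterate w ≥ l with w dividing 198/l, and set h = 198/(l·w).
Triples found (10): (1×1×198), (1×2×99), (1×3×66), (1×6×33), (1×9×22), (1×11×18), (2×3×33), (2×9×11), (3×3×22), (3×6×11)

(1×1×198), (1×2×99), (1×3×66), (1×6×33), (1×9×22), (1×11×18), (2×3×33), (2×9×11), (3×3×22), (3×6×11)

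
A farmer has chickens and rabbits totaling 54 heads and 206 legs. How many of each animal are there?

Let c = chickens, r = rabbits.
Heads: c + r = 54
Legs: 2c + 4r = 206
From the first equation, c = 54 - r. Substitute:
2(54 - r) + 4r = 206
108 + 2r = 206
r = (206 - 108)/2 = 49
c = 54 - 49 = 5

Chickens: 5, Rabbits: 49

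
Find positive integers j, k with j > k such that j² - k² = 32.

Factor: j² - k² = (j+k)(j-k) = 32.
We need two factors of 32 with the same parity.
Use j+k = 16 and j-k = 2 (product 16·2 = 32).
Adding: 2j = 18, so j = 9.
Subtracting: 2k = 14, so k = 7.
Check: 9² - 7² = 81 - 49 = 32 ✓

j = 9, k = 7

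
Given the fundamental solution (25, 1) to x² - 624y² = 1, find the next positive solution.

Solutions to x² - Dy² = 1 are generated by powers of (x₀ + y₀√D).
The next solution satisfies x₁ + y₁√624 = (x₀ + y₀√624)², giving:
x₁ = x₀² + 624y₀² = 25² + 624·1² = 625 + 624 = 1249
y₁ = 2x₀y₀ = 2·25·1 = 50

Verify: 1249² - 624·50² = 1560001 - 1560000 = 1 ✓

x = 1249, y = 50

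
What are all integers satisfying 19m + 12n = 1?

Step 1: Compute gcd(19, 12) = 1.
Since 1 divides 1, solutions exist.

Step 2: Find a particular solution using extended Euclidean algorithm.
We get m₀ = -5, n₀ = 8.
Check: 19*-5 + 12*8 = 1 = 1 ✓

Step 3: Write the general solution.
m = -5 + (12/1)t = -5 + 12t
n = 8 - (19/1)t = 8 - 19t
for any integer t.

m = -5 + 12t, n = 8 - 19t for integer t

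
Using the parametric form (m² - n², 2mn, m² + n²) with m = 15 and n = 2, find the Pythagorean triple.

a = m² - n² = 225 - 4 = 221
b = 2mn = 2·15·2 = 60
c = m² + n² = 225 + 4 = 229
Verify: 221² + 60² = 48841 + 3600 = 52441 = 229² ✓

(221, 60, 229)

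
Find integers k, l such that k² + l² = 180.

We need to find integers k, l > 0 such that k² + l² = 180.
Trying k = 6: l² = 180 - 6² = 180 - 36 = 144
l = 12
Check: 6² + 12² = 36 + 144 = 180 ✓

180 = 6² + 12²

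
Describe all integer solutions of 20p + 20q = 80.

Step 1: Compute gcd(20, 20) = 20.
Since 20 divides 80, solutions exist.

Step 2: Find a particular solution using extended Euclidean algorithm.
We get p₀ = 0, q₀ = 4.
Check: 20*0 + 20*4 = 80 = 80 ✓

Step 3: Write the general solution.
p = 0 + (20/20)t = 0 + 1t
q = 4 - (20/20)t = 4 - 1t
for any integer t.

p = 0 + 1t, q = 4 - 1t for integer t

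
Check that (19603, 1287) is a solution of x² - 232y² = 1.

Compute x² = 19603² = 384277609
Compute 232y² = 232·1287² = 232·1656369 = 384277608
x² - 232y² = 384277609 - 384277608 = 1
Since this equals 1, (19603, 1287) is a solution.

Yes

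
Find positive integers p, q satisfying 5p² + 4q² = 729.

Try small values of p and check whether (729 - 5p²)/4 is a perfect square.
p = 9: 5·9² = 405, so 4q² = 729 - 405 = 324, giving q² = 81, q = 9.
Check: 5·9² + 4·9² = 405 + 324 = 729 ✓

p = 9, q = 9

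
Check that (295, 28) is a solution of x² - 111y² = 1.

Compute x² = 295² = 87025
Compute 111y² = 111·28² = 111·784 = 87024
x² - 111y² = 87025 - 87024 = 1
Since this equals 1, (295, 28) is a solution.

Yes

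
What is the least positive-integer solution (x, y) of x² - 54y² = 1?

We seek the smallest positive integers (x, y) with x² - 54y² = 1, i.e., x² = 54y² + 1.
Try successive y values:
y = 1: x² = 54·1² + 1 = 55, not a perfect square
y = 2: x² = 54·2² + 1 = 217, not a perfect square
y = 3: x² = 54·3² + 1 = 487, not a perfect square
... continuing the search (or via continued fractions) ...
y = 66: x² = 54·66² + 1 = 235225, x = 485 ✓

Verify: 485² - 54·66² = 235225 - 235224 = 1 ✓

x = 485, y = 66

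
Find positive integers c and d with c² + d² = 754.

We need to find integers c, d > 0 such that c² + d² = 754.
Trying c = 5: d² = 754 - 5² = 754 - 25 = 729
d = 27
Check: 5² + 27² = 25 + 729 = 754 ✓

754 = 5² + 27²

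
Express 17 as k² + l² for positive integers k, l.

We need to find integers k, l > 0 such that k² + l² = 17.
Trying k = 1: l² = 17 - 1² = 17 - 1 = 16
l = 4
Check: 1² + 4² = 1 + 16 = 17 ✓

17 = 1² + 4²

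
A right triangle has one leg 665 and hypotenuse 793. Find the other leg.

b² = c² - a² = 628849 - 442225 = 186624
b = 432

432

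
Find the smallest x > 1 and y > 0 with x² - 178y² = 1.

We seek the smallest positive integers (x, y) with x² - 178y² = 1, i.e., x² = 178y² + 1.
Try successive y values:
y = 1: x² = 178·1² + 1 = 179, not a perfect square
y = 2: x² = 178·2² + 1 = 713, not a perfect square
y = 3: x² = 178·3² + 1 = 1603, not a perfect square
... continuing the search (or via continued fractions) ...
y = 120: x² = 178·120² + 1 = 2563201, x = 1601 ✓

Verify: 1601² - 178·120² = 2563201 - 2563200 = 1 ✓

x = 1601, y = 120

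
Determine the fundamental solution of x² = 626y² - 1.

We need x² = 626y² - 1. Try successive y:
y = 1: x² = 626·1² - 1 = 625 = 25² ✓
Check: 25² - 626·1² = 625 - 626 = -1 ✓

x = 25, y = 1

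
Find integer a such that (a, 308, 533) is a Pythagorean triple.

a² = c² - b² = 533² - 308² = 284089 - 94864 = 189225
a = sqrt(189225) = 435

435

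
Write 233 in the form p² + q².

We need to find integers p, q > 0 such that p² + q² = 233.
Trying p = 8: q² = 233 - 8² = 233 - 64 = 169
q = 13
Check: 8² + 13² = 64 + 169 = 233 ✓

233 = 8² + 13²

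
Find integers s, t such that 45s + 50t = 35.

Step 1: Check solvability.
gcd(45, 50) = 5
Since 5 divides 35, solutions exist.

Step 2: Apply extended Euclidean algorithm to find gcd.
We find integers such that 45*x0 + 50*y0 = 5

Step 3: Scale the particular solution.
Multiply by 35/5 = 7:
s = -7, t = 7

Step 4: Verify.
45*(-7) + 50*(7) = 35 = 35 ✓

s = -7, t = 7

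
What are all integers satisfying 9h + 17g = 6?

Step 1: Compute gcd(9, 17) = 1.
Since 1 divides 6, solutions exist.

Step 2: Find a particular solution using extended Euclidean algorithm.
We get h₀ = 12, g₀ = -6.
Check: 9*12 + 17*-6 = 6 = 6 ✓

Step 3: Write the general solution.
h = 12 + (17/1)t = 12 + 17t
g = -6 - (9/1)t = -6 - 9t
for any integer t.

h = 12 + 17t, g = -6 - 9t for integer t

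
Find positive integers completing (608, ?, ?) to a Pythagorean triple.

We need the other leg and hypotenuse such that 608² + x² = c².
Take x = 594, c = 850: 608² + 594² = 369664 + 352836 = 722500 = 850² ✓
Triple: (594, 608, 850)

(594, 608, 850)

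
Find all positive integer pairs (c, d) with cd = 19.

The positive divisors of 19 are: 1, 19.
Each divisor d gives the pair (d, 19/d):
(1, 19), (19, 1)

(1, 19), (19, 1)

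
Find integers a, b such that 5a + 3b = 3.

Step 1: Check solvability.
gcd(5, 3) = 1
Since 1 divides 3, solutions exist.

Step 2: Apply extended Euclidean algorithm to find gcd.
We find integers such that 5*x0 + 3*y0 = 1

Step 3: Scale the particular solution.
Multiply by 3/1 = 3:
a = -3, b = 6

Step 4: Verify.
5*(-3) + 3*(6) = 3 = 3 ✓

a = -3, b = 6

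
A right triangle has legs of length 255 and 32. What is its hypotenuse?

c² = a² + b² = 255² + 32² = 65025 + 1024 = 66049
c = 257

257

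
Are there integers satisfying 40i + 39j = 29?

Step 1: Compute gcd(40, 39).
gcd(40, 39) = 1

Step 2: Check divisibility.
Does 1 divide 29? 29 = 1 x 29, so yes.

By the theorem on linear Diophantine equations, 40i + 39j = 29 has integer solutions if and only if gcd(40, 39) divides 29. Since 1 | 29, solutions exist.

Yes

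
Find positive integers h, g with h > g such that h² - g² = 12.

Factor: h² - g² = (h+g)(h-g) = 12.
We need two factors of 12 with the same parity.
Use h+g = 6 and h-g = 2 (product 6·2 = 12).
Adding: 2h = 8, so h = 4.
Subtracting: 2g = 4, so g = 2.
Check: 4² - 2² = 16 - 4 = 12 ✓

h = 4, g = 2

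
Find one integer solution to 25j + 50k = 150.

Step 1: Check solvability.
gcd(25, 50) = 25
Since 25 divides 150, solutions exist.

Step 2: Apply extended Euclidean algorithm to find gcd.
We find integers such that 25*x0 + 50*y0 = 25

Step 3: Scale the particular solution.
Multiply by 150/25 = 6:
j = 6, k = 0

Step 4: Verify.
25*(6) + 50*(0) = 150 = 150 ✓

j = 6, k = 0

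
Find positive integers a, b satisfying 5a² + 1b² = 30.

Try small values of a and check whether (30 - 5a²)/1 is a perfect square.
a = 1: 5·1² = 5, so 1b² = 30 - 5 = 25, giving b² = 25, b = 5.
Check: 5·1² + 1·5² = 5 + 25 = 30 ✓

a = 1, b = 5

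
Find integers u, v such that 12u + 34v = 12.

Step 1: Check solvability.
gcd(12, 34) = 2
Since 2 divides 12, solutions exist.

Step 2: Apply extended Euclidean algorithm to find gcd.
We find integers such that 12*x0 + 34*y0 = 2

Step 3: Scale the particular solution.
Multiply by 12/2 = 6:
u = 18, v = -6

Step 4: Verify.
12*(18) + 34*(-6) = 12 = 12 ✓

u = 18, v = -6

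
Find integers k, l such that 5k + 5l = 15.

Step 1: Check solvability.
gcd(5, 5) = 5
Since 5 divides 15, solutions exist.

Step 2: Apply extended Euclidean algorithm to find gcd.
We find integers such that 5*x0 + 5*y0 = 5

Step 3: Scale the particular solution.
Multiply by 15/5 = 3:
k = 0, l = 3

Step 4: Verify.
5*(0) + 5*(3) = 15 = 15 ✓

k = 0, l = 3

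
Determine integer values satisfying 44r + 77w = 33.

Step 1: Check solvability.
gcd(44, 77) = 11
Since 11 divides 33, solutions exist.

Step 2: Apply extended Euclidean algorithm to find gcd.
We find integers such that 44*x0 + 77*y0 = 11

Step 3: Scale the particular solution.
Multiply by 33/11 = 3:
r = 6, w = -3

Step 4: Verify.
44*(6) + 77*(-3) = 33 = 33 ✓

r = 6, w = -3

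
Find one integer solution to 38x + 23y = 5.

Step 1: Check solvability.
gcd(38, 23) = 1
Since 1 divides 5, solutions exist.

Step 2: Apply extended Euclidean algorithm to find gcd.
We find integers such that 38*x0 + 23*y0 = 1

Step 3: Scale the particular solution.
Multiply by 5/1 = 5:
x = -15, y = 25

Step 4: Verify.
38*(-15) + 23*(25) = 5 = 5 ✓

x = -15, y = 25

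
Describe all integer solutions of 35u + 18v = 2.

Step 1: Compute gcd(35, 18) = 1.
Since 1 divides 2, solutions exist.

Step 2: Find a particular solution using extended Euclidean algorithm.
We get u₀ = -2, v₀ = 4.
Check: 35*-2 + 18*4 = 2 = 2 ✓

Step 3: Write the general solution.
u = -2 + (18/1)t = -2 + 18t
v = 4 - (35/1)t = 4 - 35t
for any integer t.

u = -2 + 18t, v = 4 - 35t for integer t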